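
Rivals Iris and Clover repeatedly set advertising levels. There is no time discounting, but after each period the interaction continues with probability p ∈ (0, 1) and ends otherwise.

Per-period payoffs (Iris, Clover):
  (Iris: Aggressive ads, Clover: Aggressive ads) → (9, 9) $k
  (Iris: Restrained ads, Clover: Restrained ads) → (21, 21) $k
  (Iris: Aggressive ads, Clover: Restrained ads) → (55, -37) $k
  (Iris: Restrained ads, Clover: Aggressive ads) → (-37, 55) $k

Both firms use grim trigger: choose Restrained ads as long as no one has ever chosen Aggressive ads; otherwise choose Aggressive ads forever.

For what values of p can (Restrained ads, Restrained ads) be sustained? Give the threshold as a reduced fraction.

Expected cooperation value is 21 + p·21 + p²·21 + … = 21/(1−p); deviation gives 55 + p·9/(1−p).
21 ≥ 55(1−p) + 9p ⇒ 46p ≥ 34 ⇒ p ≥ 34/46 = 17/23.

17/23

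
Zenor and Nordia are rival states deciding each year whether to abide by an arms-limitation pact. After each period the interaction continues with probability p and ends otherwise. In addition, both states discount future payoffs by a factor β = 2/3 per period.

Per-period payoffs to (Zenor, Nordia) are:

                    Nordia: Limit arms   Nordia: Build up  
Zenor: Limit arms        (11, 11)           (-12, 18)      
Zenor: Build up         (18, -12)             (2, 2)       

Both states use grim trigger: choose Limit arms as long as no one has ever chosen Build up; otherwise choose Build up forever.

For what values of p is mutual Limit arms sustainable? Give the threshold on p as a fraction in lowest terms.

21/32

With continuation probability p and discount β, the effective per-period discount factor is βp.
Grim-trigger IC: βp ≥ (18−11)/(18−2) = 7/16.
So p ≥ (7/16)/(2/3) = 21/32.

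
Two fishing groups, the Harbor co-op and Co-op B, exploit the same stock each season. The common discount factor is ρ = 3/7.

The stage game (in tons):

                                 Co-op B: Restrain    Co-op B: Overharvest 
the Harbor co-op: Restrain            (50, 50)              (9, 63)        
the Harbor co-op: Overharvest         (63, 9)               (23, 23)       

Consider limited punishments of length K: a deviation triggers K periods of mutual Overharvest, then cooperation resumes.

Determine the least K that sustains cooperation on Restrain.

No profitable deviation requires (50−23)(ρ+…+ρ^K) ≥ 63−50, i.e. ρ+…+ρ^K ≥ 13/27 ≈ 0.4815.
With ρ = 3/7, the partial sums are K=1: 0.4286, K=2: 0.6122.
K = 2 is the first length at which the sum reaches 0.4815.

2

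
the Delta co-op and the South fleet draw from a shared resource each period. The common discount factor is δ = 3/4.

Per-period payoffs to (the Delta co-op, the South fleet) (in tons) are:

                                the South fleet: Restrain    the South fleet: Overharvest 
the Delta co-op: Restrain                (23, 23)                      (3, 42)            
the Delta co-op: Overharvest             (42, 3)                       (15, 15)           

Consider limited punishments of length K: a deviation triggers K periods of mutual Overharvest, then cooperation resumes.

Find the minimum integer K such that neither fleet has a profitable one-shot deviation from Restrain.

6

IC: δ(1−δ^K)/(1−δ) ≥ (42−23)/(23−15) = 19/8.
With δ = 3/4: need 1 − δ^K ≥ 19/8·(1−3/4)/(3/4), i.e. δ^K ≤ 0.2083.
Since (3/4)^5 = 0.2373 and (3/4)^6 = 0.1780, the smallest such K is 6.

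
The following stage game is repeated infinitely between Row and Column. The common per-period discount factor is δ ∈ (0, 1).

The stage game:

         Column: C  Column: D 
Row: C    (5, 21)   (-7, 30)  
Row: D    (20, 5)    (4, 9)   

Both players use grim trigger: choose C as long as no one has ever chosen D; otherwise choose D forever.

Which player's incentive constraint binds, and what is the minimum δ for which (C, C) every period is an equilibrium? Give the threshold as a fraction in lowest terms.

For Row: deviation gain 20−5 = 15, per-period punishment loss 5−4 = 1. IC gives δ ≥ 15/16.
For Column: gain 9, loss 12 per period, so δ ≥ 9/21 = 3/7.
The tighter constraint is Row's, so cooperation needs δ ≥ 15/16.

Row; δ ≥ 15/16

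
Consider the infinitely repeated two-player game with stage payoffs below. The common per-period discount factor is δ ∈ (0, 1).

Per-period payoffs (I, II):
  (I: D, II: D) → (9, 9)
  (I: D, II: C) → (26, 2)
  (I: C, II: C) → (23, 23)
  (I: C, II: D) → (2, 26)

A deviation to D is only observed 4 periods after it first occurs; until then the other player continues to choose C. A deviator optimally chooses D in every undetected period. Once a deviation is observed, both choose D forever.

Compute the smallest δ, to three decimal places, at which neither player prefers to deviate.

0.648

A deviator earns 26 for 4 periods, then 9 forever; cooperating earns 23 forever. Multiplying the IC by (1−δ):
23 ≥ 26(1−δ^4) + 9δ^4, so 17·δ^4 ≥ 3 and δ^4 ≥ 3/17.
δ ≥ (3/17)^(1/4) ≈ 0.648.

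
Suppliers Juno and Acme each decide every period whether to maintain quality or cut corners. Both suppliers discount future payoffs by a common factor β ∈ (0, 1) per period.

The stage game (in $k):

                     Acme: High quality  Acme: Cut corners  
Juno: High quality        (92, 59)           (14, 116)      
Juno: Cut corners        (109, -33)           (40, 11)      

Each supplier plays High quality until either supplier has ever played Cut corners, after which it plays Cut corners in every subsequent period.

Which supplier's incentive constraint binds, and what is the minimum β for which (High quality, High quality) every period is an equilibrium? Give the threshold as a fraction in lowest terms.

Juno: cooperation gives 92 each period; deviation gives 109 once then 40 forever.
  92/(1−β) ≥ 109 + 40β/(1−β) ⇒ β ≥ 17/69.
Acme: cooperation gives 59 each period; deviation gives 116 once then 11 forever.
  β ≥ 57/105 = 19/35.
Both must hold, so the binding constraint is Acme's: β ≥ 19/35.

Acme; β ≥ 19/35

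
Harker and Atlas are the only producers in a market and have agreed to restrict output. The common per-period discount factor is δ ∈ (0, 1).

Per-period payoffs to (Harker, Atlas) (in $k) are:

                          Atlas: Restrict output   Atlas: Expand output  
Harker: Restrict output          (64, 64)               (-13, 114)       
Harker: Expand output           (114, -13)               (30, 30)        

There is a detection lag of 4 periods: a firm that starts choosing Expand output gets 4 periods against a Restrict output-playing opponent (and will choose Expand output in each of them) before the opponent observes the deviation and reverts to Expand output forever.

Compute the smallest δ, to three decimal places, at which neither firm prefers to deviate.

0.878

The best deviation is to choose Expand output for all 4 undetected periods, earning 114 each, then 30 forever once detected.
Deviation value: 114(1−δ^4)/(1−δ) + 30δ^4/(1−δ); cooperation value: 64/(1−δ).
IC: 64 ≥ 114(1−δ^4) + 30δ^4 = 114 − 84δ^4.
So δ^4 ≥ 50/84 = 25/42, giving δ ≥ (25/42)^(1/4) ≈ 0.878.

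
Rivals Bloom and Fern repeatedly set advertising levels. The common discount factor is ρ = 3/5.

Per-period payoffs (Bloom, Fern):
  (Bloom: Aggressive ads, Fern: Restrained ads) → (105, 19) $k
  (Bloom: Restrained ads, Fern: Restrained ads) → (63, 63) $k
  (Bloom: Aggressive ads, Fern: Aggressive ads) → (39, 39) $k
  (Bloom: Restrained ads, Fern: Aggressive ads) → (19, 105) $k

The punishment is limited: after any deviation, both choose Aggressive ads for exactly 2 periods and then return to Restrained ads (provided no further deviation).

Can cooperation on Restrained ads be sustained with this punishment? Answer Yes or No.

A one-shot deviation gives 105 now, then 39 for 2 periods, then back to 63.
Gain from deviating: (105−63) today; loss: (63−39) in each of the next 2 periods.
No-deviation condition: (63−39)(ρ+…+ρ^2) ≥ 105−63, i.e. ρ+…+ρ^2 ≥ 7/4.
At ρ = 3/5: ρ+…+ρ^2 = 0.9600 < 1.7500.
So cooperation is not sustainable.

No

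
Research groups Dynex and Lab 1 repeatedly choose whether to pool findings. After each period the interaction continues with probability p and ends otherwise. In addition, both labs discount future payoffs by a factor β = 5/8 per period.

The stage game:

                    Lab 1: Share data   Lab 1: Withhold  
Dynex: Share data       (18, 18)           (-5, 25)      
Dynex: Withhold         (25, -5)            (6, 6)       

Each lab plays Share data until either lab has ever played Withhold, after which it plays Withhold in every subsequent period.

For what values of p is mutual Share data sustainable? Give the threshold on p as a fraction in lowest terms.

56/95

Expected continuation weight on next period's payoff is β·p = 5/8·p, which plays the role of the discount factor.
Cooperation requires 5/8·p ≥ (25−18)/(25−6) = 7/19, hence p ≥ 56/95.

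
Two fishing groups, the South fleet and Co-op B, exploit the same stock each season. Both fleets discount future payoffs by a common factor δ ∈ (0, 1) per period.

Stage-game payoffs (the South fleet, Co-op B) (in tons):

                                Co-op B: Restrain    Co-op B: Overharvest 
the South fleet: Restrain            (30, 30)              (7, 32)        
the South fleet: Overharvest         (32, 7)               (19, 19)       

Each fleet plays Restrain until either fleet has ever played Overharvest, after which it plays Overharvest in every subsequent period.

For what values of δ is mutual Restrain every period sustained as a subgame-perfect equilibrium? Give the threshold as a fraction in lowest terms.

2/13

Under grim trigger the critical discount factor is (T−C)/(T−P) with T = 32, C = 30, P = 19.
δ* = (32−30)/(32−19) = 2/13.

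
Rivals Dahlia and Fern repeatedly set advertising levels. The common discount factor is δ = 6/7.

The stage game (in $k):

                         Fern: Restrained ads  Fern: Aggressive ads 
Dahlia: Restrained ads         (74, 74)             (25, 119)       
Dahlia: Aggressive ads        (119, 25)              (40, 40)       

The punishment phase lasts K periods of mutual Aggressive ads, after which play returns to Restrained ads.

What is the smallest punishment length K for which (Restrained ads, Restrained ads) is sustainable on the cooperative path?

No profitable deviation requires (74−40)(δ+…+δ^K) ≥ 119−74, i.e. δ+…+δ^K ≥ 45/34 ≈ 1.3235.
With δ = 6/7, the partial sums are K=1: 0.8571, K=2: 1.5918.
K = 2 is the first length at which the sum reaches 1.3235.

2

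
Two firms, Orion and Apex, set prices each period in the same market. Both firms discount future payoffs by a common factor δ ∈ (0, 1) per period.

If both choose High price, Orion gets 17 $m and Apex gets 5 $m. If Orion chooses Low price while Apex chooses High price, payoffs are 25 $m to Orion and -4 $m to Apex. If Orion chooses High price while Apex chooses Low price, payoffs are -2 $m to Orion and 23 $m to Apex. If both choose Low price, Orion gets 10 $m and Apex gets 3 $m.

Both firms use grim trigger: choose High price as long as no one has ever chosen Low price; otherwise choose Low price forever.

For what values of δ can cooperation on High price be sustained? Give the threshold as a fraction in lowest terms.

9/10

Orion: cooperation gives 17 each period; deviation gives 25 once then 10 forever.
  17/(1−δ) ≥ 25 + 10δ/(1−δ) ⇒ δ ≥ 8/15.
Apex: cooperation gives 5 each period; deviation gives 23 once then 3 forever.
  δ ≥ 18/20 = 9/10.
Both must hold, so the binding constraint is Apex's: δ ≥ 9/10.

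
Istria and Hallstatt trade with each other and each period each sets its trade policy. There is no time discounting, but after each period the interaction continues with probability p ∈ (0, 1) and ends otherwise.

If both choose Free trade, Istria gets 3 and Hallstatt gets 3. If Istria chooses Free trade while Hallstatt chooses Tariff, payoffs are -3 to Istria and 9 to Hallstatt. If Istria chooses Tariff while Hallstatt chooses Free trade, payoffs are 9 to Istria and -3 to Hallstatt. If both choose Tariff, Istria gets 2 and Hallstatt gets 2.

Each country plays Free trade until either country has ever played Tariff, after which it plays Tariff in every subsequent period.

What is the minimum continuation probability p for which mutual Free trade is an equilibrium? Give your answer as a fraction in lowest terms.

Expected cooperation value is 3 + p·3 + p²·3 + … = 3/(1−p); deviation gives 9 + p·2/(1−p).
3 ≥ 9(1−p) + 2p ⇒ 7p ≥ 6 ⇒ p ≥ 6/7.

6/7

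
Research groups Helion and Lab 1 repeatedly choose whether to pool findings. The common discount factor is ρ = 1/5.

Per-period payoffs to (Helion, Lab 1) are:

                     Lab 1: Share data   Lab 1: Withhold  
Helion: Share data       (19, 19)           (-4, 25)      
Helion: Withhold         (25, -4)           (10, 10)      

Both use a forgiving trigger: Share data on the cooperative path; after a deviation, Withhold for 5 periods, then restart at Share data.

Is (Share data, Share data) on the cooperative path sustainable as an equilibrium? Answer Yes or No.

No

IC: ρ+…+ρ^5 ≥ (25−19)/(19−10) = 2/3.
At ρ = 1/5: partial sum = 0.2499 < 0.6667. Cooperation not sustainable.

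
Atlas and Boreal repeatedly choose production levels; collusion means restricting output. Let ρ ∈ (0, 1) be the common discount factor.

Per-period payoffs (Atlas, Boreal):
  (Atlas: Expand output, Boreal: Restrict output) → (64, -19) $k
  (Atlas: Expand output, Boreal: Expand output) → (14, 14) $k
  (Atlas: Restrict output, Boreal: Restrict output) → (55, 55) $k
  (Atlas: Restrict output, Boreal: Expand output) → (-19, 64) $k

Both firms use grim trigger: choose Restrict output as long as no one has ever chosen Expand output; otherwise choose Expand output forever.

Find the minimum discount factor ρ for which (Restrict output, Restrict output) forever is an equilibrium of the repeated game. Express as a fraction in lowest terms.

9/50

55/(1−ρ) ≥ 64 + 14ρ/(1−ρ)
55 ≥ 64 − 50ρ
ρ ≥ 9/50.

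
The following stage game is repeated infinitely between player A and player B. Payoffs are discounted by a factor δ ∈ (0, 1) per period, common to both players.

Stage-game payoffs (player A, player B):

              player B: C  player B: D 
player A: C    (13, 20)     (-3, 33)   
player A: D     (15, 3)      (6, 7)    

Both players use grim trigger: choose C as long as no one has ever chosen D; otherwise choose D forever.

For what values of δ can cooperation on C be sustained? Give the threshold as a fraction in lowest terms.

player A: cooperation gives 13 each period; deviation gives 15 once then 6 forever.
  13/(1−δ) ≥ 15 + 6δ/(1−δ) ⇒ δ ≥ 2/9.
player B: cooperation gives 20 each period; deviation gives 33 once then 7 forever.
  δ ≥ 13/26 = 1/2.
Both must hold, so the binding constraint is player B's: δ ≥ 1/2.

1/2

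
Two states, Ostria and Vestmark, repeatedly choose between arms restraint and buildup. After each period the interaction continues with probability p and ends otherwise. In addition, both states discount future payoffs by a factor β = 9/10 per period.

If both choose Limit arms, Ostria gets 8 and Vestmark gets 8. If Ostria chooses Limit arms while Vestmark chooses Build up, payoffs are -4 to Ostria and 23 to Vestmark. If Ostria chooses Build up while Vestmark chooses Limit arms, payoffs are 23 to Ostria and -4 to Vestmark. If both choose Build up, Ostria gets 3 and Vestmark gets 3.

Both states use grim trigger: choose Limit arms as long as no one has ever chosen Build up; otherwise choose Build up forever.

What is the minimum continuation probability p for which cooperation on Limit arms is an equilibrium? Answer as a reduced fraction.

Expected continuation weight on next period's payoff is β·p = 9/10·p, which plays the role of the discount factor.
Cooperation requires 9/10·p ≥ (23−8)/(23−3) = 3/4, hence p ≥ 5/6.

5/6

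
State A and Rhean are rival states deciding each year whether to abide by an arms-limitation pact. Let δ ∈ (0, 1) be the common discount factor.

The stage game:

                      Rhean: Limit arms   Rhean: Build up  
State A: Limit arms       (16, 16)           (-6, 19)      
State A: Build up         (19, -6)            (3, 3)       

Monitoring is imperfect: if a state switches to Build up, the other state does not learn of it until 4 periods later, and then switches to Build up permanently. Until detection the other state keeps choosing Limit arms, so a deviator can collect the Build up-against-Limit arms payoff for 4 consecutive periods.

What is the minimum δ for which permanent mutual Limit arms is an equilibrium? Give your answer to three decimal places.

The best deviation is to choose Build up for all 4 undetected periods, earning 19 each, then 3 forever once detected.
Deviation value: 19(1−δ^4)/(1−δ) + 3δ^4/(1−δ); cooperation value: 16/(1−δ).
IC: 16 ≥ 19(1−δ^4) + 3δ^4 = 19 − 16δ^4.
So δ^4 ≥ 3/16, giving δ ≥ (3/16)^(1/4) ≈ 0.658.

0.658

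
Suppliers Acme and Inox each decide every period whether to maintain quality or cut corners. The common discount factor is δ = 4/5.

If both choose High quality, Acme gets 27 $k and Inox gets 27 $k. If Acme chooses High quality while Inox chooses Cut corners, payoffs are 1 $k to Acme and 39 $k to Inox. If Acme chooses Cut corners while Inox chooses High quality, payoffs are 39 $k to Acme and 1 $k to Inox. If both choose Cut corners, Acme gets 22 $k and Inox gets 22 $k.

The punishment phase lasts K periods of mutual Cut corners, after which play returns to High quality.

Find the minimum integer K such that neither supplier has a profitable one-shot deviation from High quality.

5

Need Σ_{k=1}^{K} δ^k ≥ (39−27)/(27−22) = 2.4000 at δ = 4/5.
At K = 4 the sum is 2.3616 < 2.4000; at K = 5 it is 2.6893 ≥ 2.4000.
So the minimum punishment length is K = 5.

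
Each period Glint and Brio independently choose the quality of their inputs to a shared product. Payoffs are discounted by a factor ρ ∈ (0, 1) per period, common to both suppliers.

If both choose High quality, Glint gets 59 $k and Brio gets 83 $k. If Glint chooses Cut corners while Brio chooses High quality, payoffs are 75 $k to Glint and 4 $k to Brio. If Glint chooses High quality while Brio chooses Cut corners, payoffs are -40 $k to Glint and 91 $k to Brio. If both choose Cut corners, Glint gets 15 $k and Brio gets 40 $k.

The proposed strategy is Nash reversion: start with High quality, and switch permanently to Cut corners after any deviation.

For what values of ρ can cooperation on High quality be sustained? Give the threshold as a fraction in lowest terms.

4/15

For Glint: deviation gain 75−59 = 16, per-period punishment loss 59−15 = 44. IC gives ρ ≥ 16/60 = 4/15.
For Brio: gain 8, loss 43 per period, so ρ ≥ 8/51.
The tighter constraint is Glint's, so cooperation needs ρ ≥ 4/15.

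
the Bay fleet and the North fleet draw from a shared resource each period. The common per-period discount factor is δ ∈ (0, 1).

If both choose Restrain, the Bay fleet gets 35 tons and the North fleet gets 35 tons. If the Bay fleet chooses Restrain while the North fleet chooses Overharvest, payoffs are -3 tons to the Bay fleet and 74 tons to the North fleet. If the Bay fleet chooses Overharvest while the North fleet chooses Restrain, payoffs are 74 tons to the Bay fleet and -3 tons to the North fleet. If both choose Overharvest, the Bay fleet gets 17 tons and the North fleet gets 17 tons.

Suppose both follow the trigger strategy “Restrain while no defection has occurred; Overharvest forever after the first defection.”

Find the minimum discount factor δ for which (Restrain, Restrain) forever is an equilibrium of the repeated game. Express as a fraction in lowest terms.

13/19

Cooperation forever yields 35 each period: 35/(1−δ).
Deviating yields 74 once, then 17 forever: 74 + 17δ/(1−δ).
No profitable deviation requires 35/(1−δ) ≥ 74 + 17δ/(1−δ).
Multiplying by (1−δ): 35 ≥ 74(1−δ) + 17δ = 74 − 57δ.
So 57δ ≥ 39, i.e. δ ≥ 39/57 = 13/19.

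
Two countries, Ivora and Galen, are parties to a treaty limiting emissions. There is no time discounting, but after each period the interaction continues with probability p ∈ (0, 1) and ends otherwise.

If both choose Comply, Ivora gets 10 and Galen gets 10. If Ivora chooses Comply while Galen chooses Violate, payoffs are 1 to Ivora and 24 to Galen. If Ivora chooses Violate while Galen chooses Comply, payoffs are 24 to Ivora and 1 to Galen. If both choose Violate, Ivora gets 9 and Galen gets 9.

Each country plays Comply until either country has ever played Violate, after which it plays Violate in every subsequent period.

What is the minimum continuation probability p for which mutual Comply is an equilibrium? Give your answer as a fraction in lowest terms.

With no time discounting, the continuation probability p plays the role of the discount factor.
Grim-trigger IC: 10/(1−p) ≥ 24 + 9p/(1−p) ⇒ p ≥ (24−10)/(24−9) = 14/15.

14/15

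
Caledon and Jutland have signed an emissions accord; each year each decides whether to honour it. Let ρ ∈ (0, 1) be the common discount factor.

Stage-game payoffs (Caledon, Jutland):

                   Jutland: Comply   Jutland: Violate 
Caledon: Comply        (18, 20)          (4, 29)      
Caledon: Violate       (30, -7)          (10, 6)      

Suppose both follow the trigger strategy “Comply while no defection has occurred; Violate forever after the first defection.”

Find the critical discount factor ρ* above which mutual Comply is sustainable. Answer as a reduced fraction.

Caledon's threshold: (30−18)/(30−10) = 3/5.
Jutland's threshold: (29−20)/(29−6) = 9/23.
3/5 > 9/23, so Caledon binds and ρ* = 3/5.

3/5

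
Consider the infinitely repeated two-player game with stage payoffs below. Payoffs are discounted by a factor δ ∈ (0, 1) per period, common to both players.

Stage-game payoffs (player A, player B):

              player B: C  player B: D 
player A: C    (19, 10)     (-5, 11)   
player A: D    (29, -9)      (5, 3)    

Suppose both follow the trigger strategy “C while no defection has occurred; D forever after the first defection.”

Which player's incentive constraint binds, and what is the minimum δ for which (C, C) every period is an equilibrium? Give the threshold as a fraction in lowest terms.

player A; δ ≥ 5/12

For player A: deviation gain 29−19 = 10, per-period punishment loss 19−5 = 14. IC gives δ ≥ 10/24 = 5/12.
For player B: gain 1, loss 7 per period, so δ ≥ 1/8.
The tighter constraint is player A's, so cooperation needs δ ≥ 5/12.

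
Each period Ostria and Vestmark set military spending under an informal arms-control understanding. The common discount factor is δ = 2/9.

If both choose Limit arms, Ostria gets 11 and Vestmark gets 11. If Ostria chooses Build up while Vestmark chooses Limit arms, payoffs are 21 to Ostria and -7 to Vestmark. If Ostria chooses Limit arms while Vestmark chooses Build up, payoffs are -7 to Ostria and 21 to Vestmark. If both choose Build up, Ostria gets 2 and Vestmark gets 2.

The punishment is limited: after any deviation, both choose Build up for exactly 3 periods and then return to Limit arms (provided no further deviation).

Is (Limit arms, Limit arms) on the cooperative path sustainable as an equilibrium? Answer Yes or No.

No

A one-shot deviation gives 21 now, then 2 for 3 periods, then back to 11.
Gain from deviating: (21−11) today; loss: (11−2) in each of the next 3 periods.
No-deviation condition: (11−2)(δ+…+δ^3) ≥ 21−11, i.e. δ+…+δ^3 ≥ 10/9.
At δ = 2/9: δ+…+δ^3 = 0.2826 < 1.1111.
So cooperation is not sustainable.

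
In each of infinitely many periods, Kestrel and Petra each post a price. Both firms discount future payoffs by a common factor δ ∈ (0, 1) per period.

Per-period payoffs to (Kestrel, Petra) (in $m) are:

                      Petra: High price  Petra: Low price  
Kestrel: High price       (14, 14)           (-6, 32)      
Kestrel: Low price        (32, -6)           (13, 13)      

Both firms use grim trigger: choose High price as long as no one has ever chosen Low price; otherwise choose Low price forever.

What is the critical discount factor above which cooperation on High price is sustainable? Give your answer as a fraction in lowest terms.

14/(1−δ) ≥ 32 + 13δ/(1−δ)
14 ≥ 32 − 19δ
δ ≥ 18/19.

18/19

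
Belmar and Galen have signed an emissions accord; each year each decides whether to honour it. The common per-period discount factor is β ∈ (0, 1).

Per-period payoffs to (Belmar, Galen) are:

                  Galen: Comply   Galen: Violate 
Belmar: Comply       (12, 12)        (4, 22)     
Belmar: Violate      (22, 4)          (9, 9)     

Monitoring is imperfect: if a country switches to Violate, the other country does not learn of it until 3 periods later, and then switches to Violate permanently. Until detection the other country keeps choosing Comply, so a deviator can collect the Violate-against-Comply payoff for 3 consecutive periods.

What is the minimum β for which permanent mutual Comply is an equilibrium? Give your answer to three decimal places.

0.916

The best deviation is to choose Violate for all 3 undetected periods, earning 22 each, then 9 forever once detected.
Deviation value: 22(1−β^3)/(1−β) + 9β^3/(1−β); cooperation value: 12/(1−β).
IC: 12 ≥ 22(1−β^3) + 9β^3 = 22 − 13β^3.
So β^3 ≥ 10/13, giving β ≥ (10/13)^(1/3) ≈ 0.916.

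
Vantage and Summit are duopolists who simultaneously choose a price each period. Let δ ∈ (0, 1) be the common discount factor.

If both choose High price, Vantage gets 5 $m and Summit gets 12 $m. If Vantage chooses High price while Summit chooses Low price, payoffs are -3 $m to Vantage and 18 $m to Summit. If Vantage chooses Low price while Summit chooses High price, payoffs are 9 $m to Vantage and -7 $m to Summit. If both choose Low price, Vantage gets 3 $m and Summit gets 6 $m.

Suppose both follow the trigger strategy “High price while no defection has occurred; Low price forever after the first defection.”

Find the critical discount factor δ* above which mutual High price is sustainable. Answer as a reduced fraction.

For Vantage: deviation gain 9−5 = 4, per-period punishment loss 5−3 = 2. IC gives δ ≥ 4/6 = 2/3.
For Summit: gain 6, loss 6 per period, so δ ≥ 6/12 = 1/2.
The tighter constraint is Vantage's, so cooperation needs δ ≥ 2/3.

2/3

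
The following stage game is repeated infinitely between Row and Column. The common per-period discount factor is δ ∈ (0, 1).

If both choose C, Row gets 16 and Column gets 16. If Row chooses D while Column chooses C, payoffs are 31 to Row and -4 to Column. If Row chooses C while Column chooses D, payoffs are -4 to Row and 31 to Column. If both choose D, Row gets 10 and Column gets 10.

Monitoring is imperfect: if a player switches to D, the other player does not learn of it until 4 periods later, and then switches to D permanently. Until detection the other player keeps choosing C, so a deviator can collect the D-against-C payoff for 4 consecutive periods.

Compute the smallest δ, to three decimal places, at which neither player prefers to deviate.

Deviating for the 4 undetected periods gains 31−16 = 15 per period over cooperation, then loses 16−10 = 6 per period forever once punishment starts.
Gain: 15(1 + δ + … + δ^3); loss: 6·δ^4/(1−δ).
No profitable deviation ⇔ 15(1−δ^4) ≤ 6·δ^4, i.e. δ^4 ≥ 15/(15+6) = 5/7.
Hence δ ≥ (5/7)^(1/4) ≈ 0.919.

0.919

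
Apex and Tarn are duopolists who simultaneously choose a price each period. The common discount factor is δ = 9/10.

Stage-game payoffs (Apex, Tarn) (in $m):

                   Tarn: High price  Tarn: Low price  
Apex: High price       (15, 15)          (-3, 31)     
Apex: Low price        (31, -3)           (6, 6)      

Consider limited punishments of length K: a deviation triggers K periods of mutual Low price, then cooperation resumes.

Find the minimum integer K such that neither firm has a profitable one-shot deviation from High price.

No profitable deviation requires (15−6)(δ+…+δ^K) ≥ 31−15, i.e. δ+…+δ^K ≥ 16/9 ≈ 1.7778.
With δ = 9/10, the partial sums are K=1: 0.9000, K=2: 1.7100, K=3: 2.4390.
K = 3 is the first length at which the sum reaches 1.7778.

3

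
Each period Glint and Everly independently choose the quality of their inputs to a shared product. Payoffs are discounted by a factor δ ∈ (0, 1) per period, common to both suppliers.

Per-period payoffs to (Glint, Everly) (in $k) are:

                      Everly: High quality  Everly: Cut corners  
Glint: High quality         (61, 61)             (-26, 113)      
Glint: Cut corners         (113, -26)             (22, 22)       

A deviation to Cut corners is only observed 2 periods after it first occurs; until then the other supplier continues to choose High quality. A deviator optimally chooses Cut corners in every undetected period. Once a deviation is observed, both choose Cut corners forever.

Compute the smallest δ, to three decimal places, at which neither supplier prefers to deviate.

Deviating for the 2 undetected periods gains 113−61 = 52 per period over cooperation, then loses 61−22 = 39 per period forever once punishment starts.
Gain: 52(1 + δ + … + δ^1); loss: 39·δ^2/(1−δ).
No profitable deviation ⇔ 52(1−δ^2) ≤ 39·δ^2, i.e. δ^2 ≥ 52/(52+39) = 4/7.
Hence δ ≥ (4/7)^(1/2) ≈ 0.756.

0.756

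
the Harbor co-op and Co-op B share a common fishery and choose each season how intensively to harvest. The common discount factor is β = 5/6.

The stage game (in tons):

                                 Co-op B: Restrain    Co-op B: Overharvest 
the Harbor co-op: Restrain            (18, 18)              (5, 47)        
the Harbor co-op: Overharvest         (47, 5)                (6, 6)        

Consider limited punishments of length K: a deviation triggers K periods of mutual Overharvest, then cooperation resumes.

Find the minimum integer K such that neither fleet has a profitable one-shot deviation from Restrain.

4

Need Σ_{k=1}^{K} β^k ≥ (47−18)/(18−6) = 2.4167 at β = 5/6.
At K = 3 the sum is 2.1065 < 2.4167; at K = 4 it is 2.5887 ≥ 2.4167.
So the minimum punishment length is K = 4.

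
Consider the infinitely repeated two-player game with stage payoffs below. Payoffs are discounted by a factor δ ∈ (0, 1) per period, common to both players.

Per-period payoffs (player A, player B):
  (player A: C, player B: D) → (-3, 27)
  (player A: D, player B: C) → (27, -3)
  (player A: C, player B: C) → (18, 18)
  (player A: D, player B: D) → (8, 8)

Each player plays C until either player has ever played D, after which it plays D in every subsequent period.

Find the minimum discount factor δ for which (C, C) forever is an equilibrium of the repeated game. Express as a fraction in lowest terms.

Under grim trigger the critical discount factor is (T−C)/(T−P) with T = 27, C = 18, P = 8.
δ* = (27−18)/(27−8) = 9/19.

9/19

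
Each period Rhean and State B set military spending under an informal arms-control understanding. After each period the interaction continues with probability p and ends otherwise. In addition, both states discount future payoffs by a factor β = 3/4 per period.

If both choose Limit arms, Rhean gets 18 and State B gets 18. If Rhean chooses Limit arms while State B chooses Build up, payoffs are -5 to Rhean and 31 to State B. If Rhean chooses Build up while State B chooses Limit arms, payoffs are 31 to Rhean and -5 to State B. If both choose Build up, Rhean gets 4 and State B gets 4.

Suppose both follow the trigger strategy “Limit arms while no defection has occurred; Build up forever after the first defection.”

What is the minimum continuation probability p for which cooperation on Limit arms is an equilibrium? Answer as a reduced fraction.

52/81

Expected continuation weight on next period's payoff is β·p = 3/4·p, which plays the role of the discount factor.
Cooperation requires 3/4·p ≥ (31−18)/(31−4) = 13/27, hence p ≥ 52/81.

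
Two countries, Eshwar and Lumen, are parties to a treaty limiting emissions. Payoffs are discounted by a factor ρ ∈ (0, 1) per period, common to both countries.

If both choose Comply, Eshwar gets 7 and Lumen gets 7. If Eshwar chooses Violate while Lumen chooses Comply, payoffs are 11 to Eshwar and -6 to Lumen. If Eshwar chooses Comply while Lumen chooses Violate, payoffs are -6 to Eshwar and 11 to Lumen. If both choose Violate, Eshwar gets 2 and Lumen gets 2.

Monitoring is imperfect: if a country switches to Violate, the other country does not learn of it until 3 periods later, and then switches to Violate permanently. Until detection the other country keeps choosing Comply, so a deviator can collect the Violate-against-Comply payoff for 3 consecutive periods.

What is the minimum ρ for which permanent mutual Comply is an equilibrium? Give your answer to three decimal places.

0.763

Deviating for the 3 undetected periods gains 11−7 = 4 per period over cooperation, then loses 7−2 = 5 per period forever once punishment starts.
Gain: 4(1 + ρ + … + ρ^2); loss: 5·ρ^3/(1−ρ).
No profitable deviation ⇔ 4(1−ρ^3) ≤ 5·ρ^3, i.e. ρ^3 ≥ 4/(4+5) = 4/9.
Hence ρ ≥ (4/9)^(1/3) ≈ 0.763.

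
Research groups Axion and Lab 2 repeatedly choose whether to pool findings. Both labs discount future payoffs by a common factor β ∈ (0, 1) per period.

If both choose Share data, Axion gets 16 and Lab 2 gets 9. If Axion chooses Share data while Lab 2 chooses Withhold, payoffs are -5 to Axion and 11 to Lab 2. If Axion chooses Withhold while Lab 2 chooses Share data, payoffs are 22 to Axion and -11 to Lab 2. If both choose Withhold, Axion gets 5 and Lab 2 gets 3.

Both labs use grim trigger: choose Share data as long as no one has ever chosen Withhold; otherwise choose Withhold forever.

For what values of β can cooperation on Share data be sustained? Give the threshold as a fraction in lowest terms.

For Axion: deviation gain 22−16 = 6, per-period punishment loss 16−5 = 11. IC gives β ≥ 6/17.
For Lab 2: gain 2, loss 6 per period, so β ≥ 2/8 = 1/4.
The tighter constraint is Axion's, so cooperation needs β ≥ 6/17.

6/17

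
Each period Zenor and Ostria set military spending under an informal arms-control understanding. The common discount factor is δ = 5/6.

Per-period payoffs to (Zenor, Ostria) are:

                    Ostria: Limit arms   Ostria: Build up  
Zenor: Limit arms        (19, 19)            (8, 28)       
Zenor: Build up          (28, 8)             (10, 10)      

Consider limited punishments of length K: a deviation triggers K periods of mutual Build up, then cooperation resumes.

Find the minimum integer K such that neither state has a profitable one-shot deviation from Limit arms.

2

Need Σ_{k=1}^{K} δ^k ≥ (28−19)/(19−10) = 1.0000 at δ = 5/6.
At K = 1 the sum is 0.8333 < 1.0000; at K = 2 it is 1.5278 ≥ 1.0000.
So the minimum punishment length is K = 2.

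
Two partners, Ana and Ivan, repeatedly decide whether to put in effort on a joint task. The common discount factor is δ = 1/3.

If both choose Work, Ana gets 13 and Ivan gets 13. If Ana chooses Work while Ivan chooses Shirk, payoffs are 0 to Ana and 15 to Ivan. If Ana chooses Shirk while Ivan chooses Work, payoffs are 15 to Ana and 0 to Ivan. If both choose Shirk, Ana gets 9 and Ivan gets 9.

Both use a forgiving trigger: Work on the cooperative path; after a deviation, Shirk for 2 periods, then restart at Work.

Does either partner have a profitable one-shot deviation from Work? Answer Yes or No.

IC: δ+…+δ^2 ≥ (15−13)/(13−9) = 1/2.
At δ = 1/3: partial sum = 0.4444 < 0.5000. Cooperation not sustainable.

Yes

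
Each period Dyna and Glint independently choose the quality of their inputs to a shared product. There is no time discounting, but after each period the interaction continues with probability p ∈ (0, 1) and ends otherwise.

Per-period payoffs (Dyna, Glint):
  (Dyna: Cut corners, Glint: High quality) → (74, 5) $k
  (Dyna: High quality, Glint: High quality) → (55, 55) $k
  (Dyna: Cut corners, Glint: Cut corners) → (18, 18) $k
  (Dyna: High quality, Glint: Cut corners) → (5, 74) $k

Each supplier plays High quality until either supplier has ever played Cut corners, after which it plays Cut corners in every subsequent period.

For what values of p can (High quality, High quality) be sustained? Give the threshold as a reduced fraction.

19/56

With no time discounting, the continuation probability p plays the role of the discount factor.
Grim-trigger IC: 55/(1−p) ≥ 74 + 18p/(1−p) ⇒ p ≥ (74−55)/(74−18) = 19/56.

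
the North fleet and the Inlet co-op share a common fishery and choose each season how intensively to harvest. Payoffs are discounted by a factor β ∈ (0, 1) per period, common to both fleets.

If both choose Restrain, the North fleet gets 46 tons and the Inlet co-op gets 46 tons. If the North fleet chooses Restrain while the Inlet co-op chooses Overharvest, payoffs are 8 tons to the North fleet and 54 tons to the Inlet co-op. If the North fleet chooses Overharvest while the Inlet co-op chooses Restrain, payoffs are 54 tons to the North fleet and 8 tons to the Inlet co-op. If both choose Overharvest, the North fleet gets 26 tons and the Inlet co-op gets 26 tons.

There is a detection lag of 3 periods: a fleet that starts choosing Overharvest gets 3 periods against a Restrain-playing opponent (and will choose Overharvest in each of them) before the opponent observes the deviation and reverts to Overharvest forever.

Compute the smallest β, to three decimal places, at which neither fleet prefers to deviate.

0.659

A deviator earns 54 for 3 periods, then 26 forever; cooperating earns 46 forever. Multiplying the IC by (1−β):
46 ≥ 54(1−β^3) + 26β^3, so 28·β^3 ≥ 8 and β^3 ≥ 2/7.
β ≥ (2/7)^(1/3) ≈ 0.659.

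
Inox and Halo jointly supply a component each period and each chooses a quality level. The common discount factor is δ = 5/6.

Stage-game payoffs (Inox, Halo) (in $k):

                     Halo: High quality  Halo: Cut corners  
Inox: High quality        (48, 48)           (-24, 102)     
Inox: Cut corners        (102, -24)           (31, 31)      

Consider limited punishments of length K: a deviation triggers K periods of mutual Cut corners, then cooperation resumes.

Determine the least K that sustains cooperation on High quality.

6

Need Σ_{k=1}^{K} δ^k ≥ (102−48)/(48−31) = 3.1765 at δ = 5/6.
At K = 5 the sum is 2.9906 < 3.1765; at K = 6 it is 3.3255 ≥ 3.1765.
So the minimum punishment length is K = 6.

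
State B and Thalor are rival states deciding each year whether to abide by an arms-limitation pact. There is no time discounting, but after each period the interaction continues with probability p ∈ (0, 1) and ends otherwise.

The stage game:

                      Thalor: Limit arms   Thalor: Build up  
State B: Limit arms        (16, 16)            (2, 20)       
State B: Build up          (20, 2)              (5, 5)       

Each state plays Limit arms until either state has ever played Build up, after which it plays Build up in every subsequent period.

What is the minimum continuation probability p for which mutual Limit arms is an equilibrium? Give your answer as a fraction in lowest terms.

Expected cooperation value is 16 + p·16 + p²·16 + … = 16/(1−p); deviation gives 20 + p·5/(1−p).
16 ≥ 20(1−p) + 5p ⇒ 15p ≥ 4 ⇒ p ≥ 4/15.

4/15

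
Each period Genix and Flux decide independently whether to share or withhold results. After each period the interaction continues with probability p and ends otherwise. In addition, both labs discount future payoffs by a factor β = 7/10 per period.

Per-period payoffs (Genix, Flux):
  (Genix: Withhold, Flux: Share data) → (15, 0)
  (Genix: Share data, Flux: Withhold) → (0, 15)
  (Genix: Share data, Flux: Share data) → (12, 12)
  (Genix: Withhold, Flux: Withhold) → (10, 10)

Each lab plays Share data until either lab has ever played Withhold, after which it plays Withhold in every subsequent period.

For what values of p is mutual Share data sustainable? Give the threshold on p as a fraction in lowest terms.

6/7

With continuation probability p and discount β, the effective per-period discount factor is βp.
Grim-trigger IC: βp ≥ (15−12)/(15−10) = 3/5.
So p ≥ (3/5)/(7/10) = 6/7.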